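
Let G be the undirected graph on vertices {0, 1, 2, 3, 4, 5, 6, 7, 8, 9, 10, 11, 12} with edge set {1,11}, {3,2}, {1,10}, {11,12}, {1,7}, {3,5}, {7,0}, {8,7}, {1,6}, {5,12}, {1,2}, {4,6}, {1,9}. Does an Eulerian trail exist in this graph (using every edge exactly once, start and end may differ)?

Degrees: 0:1, 1:6, 2:2, 3:2, 4:1, 5:2, 6:2, 7:3, 8:1, 9:1, 10:1, 11:2, 12:2
Odd-degree vertices: 0, 4, 7, 8, 9, 10 (6 total).
An Eulerian trail requires 0 or 2 odd-degree vertices; here there are 6.

No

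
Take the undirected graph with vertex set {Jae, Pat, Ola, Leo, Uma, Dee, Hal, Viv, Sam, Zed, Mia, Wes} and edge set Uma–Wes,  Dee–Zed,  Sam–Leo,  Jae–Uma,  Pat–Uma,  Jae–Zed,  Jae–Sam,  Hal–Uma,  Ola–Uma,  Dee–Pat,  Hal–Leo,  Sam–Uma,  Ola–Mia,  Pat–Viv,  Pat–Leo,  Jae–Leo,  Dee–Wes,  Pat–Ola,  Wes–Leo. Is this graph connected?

Starting from Jae and exploring outward reaches every vertex (Jae, Leo, Zed, Sam, Uma, Pat, Hal, Wes, Dee, Ola, Viv, Mia); the graph is connected.

Yes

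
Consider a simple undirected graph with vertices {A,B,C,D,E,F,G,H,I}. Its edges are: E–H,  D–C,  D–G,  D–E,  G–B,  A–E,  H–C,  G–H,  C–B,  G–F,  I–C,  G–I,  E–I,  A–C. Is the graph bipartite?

Color {C, E, G} black and {A, B, D, F, H, I} white. No edge joins two same-colored vertices, so the graph is bipartite.

Yes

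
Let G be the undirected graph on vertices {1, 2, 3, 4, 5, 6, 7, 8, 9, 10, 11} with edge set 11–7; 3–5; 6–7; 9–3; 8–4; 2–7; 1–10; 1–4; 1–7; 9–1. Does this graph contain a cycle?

|V| = 11, |E| = 10, number of components = 1.
Since 10 = 11 - 1, the graph is a forest and contains no cycle.

No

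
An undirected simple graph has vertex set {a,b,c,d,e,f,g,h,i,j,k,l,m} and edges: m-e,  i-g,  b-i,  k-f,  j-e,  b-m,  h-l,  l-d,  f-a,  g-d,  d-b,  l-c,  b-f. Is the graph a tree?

No

|V| = 13, |E| = 13.
Connected but with 13 > 12 edges, so it has a cycle and is not a tree.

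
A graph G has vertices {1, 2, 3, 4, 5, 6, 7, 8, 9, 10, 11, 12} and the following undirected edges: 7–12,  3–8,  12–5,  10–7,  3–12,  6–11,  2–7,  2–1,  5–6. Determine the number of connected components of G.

3

Component: {4}
Component: {9}
Component: {1, 2, 3, 5, 6, 7, 8, 10, 11, 12}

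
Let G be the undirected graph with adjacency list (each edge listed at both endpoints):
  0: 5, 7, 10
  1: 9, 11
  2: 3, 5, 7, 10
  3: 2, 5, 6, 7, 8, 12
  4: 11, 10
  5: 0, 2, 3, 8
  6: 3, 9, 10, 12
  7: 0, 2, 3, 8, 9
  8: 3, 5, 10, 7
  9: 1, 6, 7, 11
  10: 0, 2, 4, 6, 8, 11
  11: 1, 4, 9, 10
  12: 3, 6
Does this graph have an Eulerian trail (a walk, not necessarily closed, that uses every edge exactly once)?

Degrees: 0:3, 1:2, 2:4, 3:6, 4:2, 5:4, 6:4, 7:5, 8:4, 9:4, 10:6, 11:4, 12:2
Odd-degree vertices: 0, 7 (2 total).
With 2 odd-degree vertices and all edges in one connected piece, an Eulerian trail exists (from 0 to 7).

Yes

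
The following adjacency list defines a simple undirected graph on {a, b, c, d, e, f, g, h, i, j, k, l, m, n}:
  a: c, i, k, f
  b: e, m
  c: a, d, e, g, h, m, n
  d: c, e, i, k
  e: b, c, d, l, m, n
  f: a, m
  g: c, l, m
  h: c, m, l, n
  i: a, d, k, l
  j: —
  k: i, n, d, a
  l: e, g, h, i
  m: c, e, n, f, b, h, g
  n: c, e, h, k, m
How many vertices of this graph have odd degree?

4

Degrees: a:4, b:2, c:7, d:4, e:6, f:2, g:3, h:4, i:4, j:0, k:4, l:4, m:7, n:5
Odd-degree vertices: c, g, m, n.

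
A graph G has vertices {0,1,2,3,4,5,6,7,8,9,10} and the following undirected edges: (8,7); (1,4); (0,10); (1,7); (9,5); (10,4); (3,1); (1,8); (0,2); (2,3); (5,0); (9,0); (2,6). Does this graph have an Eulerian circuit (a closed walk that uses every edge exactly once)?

No

Degrees: 0:4, 1:4, 2:3, 3:2, 4:2, 5:2, 6:1, 7:2, 8:2, 9:2, 10:2
2, 6 have odd degree; an Eulerian circuit needs every degree to be even, so none exists.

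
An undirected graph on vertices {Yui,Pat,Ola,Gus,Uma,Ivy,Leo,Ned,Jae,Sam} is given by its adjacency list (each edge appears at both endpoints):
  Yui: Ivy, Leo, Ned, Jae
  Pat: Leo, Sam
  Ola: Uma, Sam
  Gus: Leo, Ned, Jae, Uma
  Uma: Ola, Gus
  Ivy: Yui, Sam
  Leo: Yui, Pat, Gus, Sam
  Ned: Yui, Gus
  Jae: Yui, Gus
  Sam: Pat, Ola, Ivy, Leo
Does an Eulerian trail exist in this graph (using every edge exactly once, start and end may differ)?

Degrees: Yui:4, Pat:2, Ola:2, Gus:4, Uma:2, Ivy:2, Leo:4, Ned:2, Jae:2, Sam:4
Odd-degree vertices: none (0 total).
With 0 odd-degree vertices and all edges in one connected piece, an Eulerian trail exists.

Yes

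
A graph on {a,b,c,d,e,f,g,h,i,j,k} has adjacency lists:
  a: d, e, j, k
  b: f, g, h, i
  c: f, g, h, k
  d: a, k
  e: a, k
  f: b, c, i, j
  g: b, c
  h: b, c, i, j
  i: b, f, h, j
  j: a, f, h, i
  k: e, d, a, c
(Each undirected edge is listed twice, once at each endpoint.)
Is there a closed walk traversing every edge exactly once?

Degrees: a:4, b:4, c:4, d:2, e:2, f:4, g:2, h:4, i:4, j:4, k:4
Every vertex has even degree and the edges form a single connected piece, so an Eulerian circuit exists.

Yes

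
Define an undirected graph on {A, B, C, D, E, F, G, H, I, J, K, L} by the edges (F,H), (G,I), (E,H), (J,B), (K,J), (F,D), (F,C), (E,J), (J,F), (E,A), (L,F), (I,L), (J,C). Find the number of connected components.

1

Component: {A, B, C, D, E, F, G, H, I, J, K, L}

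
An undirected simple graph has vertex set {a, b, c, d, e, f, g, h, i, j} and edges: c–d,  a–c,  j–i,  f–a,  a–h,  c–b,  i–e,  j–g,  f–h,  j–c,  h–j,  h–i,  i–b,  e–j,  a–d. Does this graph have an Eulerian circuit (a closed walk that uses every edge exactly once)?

Degrees: a:4, b:2, c:4, d:2, e:2, f:2, g:1, h:4, i:4, j:5
Vertices with odd degree: g, j. An Eulerian circuit requires all degrees even.

No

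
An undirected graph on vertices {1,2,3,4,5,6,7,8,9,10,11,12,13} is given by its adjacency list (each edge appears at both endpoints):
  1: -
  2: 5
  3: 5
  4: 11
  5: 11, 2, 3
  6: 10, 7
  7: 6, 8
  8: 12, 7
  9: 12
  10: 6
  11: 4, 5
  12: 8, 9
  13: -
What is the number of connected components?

Component: {1}
Component: {13}
Component: {2, 3, 4, 5, 11}
Component: {6, 7, 8, 9, 10, 12}

4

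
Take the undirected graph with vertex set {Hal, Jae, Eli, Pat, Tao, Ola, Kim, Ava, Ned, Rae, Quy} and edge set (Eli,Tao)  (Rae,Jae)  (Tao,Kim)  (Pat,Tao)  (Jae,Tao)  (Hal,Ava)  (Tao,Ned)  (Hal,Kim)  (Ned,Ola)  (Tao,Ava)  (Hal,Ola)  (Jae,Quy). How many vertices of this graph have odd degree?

6

Degrees: Hal:3, Jae:3, Eli:1, Pat:1, Tao:6, Ola:2, Kim:2, Ava:2, Ned:2, Rae:1, Quy:1
Odd-degree vertices: Hal, Jae, Eli, Pat, Rae, Quy.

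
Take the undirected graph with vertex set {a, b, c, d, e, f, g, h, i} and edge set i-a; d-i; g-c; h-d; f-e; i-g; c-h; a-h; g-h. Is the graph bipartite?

The cycle g-c-h-g has length 3, which is odd, so the graph is not bipartite.

No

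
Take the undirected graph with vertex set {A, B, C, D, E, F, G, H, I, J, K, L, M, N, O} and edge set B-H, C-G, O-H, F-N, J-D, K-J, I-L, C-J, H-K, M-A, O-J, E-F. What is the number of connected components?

4

Component: {A, M}
Component: {I, L}
Component: {E, F, N}
Component: {B, C, D, G, H, J, K, O}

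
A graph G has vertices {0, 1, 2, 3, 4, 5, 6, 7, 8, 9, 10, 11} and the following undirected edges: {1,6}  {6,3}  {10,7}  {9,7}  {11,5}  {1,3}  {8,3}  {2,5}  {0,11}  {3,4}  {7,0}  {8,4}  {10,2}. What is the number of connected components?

2

Component: {1, 3, 4, 6, 8}
Component: {0, 2, 5, 7, 9, 10, 11}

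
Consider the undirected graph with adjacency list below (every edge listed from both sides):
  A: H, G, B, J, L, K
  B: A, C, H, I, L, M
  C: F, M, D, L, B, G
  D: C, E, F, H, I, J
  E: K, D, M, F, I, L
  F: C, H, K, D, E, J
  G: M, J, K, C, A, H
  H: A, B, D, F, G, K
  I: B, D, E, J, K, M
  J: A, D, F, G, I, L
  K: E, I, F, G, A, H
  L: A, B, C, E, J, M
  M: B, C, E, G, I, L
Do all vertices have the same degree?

Degrees: A:6, B:6, C:6, D:6, E:6, F:6, G:6, H:6, I:6, J:6, K:6, L:6, M:6
Every vertex has degree 6, so the graph is 6-regular.

Yes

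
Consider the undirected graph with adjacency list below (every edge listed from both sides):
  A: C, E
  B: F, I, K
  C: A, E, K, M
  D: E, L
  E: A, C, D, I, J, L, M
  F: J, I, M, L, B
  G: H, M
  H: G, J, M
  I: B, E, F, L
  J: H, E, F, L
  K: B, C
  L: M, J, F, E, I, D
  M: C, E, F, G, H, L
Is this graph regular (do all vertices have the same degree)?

Degrees: A:2, B:3, C:4, D:2, E:7, F:5, G:2, H:3, I:4, J:4, K:2, L:6, M:6
Degrees are not all equal (e.g. deg(A)=2 but deg(E)=7); not regular.

No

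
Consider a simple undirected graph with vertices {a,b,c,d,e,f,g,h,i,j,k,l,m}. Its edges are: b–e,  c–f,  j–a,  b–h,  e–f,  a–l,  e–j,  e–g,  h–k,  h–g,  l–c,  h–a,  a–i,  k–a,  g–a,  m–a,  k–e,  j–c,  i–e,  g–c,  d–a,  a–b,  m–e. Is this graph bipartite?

a-h-g-a is an odd cycle (length 3), and a bipartite graph can contain only even cycles.

No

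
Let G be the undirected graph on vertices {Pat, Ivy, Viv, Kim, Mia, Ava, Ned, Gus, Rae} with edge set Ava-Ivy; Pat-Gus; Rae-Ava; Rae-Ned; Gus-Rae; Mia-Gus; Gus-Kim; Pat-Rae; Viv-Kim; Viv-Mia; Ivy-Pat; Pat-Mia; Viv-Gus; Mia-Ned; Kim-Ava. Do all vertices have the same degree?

No

Degrees: Pat:4, Ivy:2, Viv:3, Kim:3, Mia:4, Ava:3, Ned:2, Gus:5, Rae:4
Vertex Ivy has degree 2 while Gus has degree 5, so the graph is not regular.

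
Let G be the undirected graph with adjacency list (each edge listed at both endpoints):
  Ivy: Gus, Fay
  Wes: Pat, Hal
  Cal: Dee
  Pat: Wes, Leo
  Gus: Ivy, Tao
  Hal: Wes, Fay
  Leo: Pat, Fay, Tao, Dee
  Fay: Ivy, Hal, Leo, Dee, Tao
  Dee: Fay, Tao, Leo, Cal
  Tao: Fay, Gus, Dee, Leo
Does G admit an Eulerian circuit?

Degrees: Ivy:2, Wes:2, Cal:1, Pat:2, Gus:2, Hal:2, Leo:4, Fay:5, Dee:4, Tao:4
Vertices with odd degree: Cal, Fay. An Eulerian circuit requires all degrees even.

No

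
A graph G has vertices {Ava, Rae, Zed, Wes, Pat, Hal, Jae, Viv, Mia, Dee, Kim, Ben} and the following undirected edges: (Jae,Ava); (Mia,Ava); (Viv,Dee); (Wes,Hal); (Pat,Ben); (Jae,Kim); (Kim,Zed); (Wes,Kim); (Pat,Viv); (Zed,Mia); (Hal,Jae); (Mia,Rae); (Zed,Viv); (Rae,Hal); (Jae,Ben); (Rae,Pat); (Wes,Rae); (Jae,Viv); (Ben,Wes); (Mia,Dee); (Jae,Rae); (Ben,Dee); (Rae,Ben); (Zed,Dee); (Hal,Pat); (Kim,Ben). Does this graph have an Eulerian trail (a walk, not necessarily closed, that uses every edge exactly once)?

Degrees: Ava:2, Rae:6, Zed:4, Wes:4, Pat:4, Hal:4, Jae:6, Viv:4, Mia:4, Dee:4, Kim:4, Ben:6
Odd-degree vertices: none (0 total).
With 0 odd-degree vertices and all edges in one connected piece, an Eulerian trail exists.

Yes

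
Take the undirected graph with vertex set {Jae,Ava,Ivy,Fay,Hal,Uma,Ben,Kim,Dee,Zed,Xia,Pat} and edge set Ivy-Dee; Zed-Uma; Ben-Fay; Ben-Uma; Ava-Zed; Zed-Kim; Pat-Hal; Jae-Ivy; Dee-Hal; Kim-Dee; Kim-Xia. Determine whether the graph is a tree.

|V| = 12, |E| = 11.
Connected and |E| = |V| - 1, which characterizes a tree.

Yes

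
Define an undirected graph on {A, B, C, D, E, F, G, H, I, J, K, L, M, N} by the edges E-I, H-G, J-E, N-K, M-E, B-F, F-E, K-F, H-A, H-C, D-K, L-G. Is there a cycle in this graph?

No

|V| = 14, |E| = 12, number of components = 2.
A forest on 14 vertices with 2 components has exactly 12 edges, which matches — so no cycle.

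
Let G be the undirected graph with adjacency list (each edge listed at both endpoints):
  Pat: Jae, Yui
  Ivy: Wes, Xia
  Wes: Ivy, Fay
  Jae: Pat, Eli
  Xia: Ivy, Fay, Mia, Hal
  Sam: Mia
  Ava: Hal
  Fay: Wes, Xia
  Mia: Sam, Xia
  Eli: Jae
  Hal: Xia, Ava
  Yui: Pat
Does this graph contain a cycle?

Yes

|V| = 12, |E| = 11, number of components = 2.
One cycle is Ivy-Wes-Fay-Xia-Ivy.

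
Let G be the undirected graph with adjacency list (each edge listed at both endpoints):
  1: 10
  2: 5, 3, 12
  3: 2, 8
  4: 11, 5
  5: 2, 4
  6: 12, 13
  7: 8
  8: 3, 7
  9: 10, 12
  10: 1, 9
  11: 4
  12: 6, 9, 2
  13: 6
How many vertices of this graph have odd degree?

Degrees: 1:1, 2:3, 3:2, 4:2, 5:2, 6:2, 7:1, 8:2, 9:2, 10:2, 11:1, 12:3, 13:1
Odd-degree vertices: 1, 2, 7, 11, 12, 13.

6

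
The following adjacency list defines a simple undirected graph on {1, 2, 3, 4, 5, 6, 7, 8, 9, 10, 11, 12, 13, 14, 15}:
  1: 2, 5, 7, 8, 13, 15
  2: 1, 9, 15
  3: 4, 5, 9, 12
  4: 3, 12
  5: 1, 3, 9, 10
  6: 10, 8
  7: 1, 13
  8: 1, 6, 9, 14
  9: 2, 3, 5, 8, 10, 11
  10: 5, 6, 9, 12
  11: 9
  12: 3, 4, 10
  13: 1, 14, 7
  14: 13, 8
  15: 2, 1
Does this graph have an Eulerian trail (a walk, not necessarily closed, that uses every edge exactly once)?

No

Degrees: 1:6, 2:3, 3:4, 4:2, 5:4, 6:2, 7:2, 8:4, 9:6, 10:4, 11:1, 12:3, 13:3, 14:2, 15:2
Odd-degree vertices: 2, 11, 12, 13 (4 total).
With 4 odd-degree vertices (more than two), no single trail can use every edge.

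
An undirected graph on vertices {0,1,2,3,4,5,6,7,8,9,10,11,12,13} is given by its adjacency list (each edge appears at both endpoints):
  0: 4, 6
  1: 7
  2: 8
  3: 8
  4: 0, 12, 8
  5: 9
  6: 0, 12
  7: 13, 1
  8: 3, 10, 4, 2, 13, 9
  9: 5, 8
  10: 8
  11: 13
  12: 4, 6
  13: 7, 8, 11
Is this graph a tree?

|V| = 14, |E| = 14.
A tree on 14 vertices has exactly 13 edges; this graph has 14, so it contains a cycle and is not a tree.

No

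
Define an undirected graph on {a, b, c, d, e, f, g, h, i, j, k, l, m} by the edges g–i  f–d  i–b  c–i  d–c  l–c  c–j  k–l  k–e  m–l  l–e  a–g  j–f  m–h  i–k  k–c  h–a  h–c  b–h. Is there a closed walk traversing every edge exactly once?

Yes

Degrees: a:2, b:2, c:6, d:2, e:2, f:2, g:2, h:4, i:4, j:2, k:4, l:4, m:2
Every vertex has even degree and the edges form a single connected piece, so an Eulerian circuit exists.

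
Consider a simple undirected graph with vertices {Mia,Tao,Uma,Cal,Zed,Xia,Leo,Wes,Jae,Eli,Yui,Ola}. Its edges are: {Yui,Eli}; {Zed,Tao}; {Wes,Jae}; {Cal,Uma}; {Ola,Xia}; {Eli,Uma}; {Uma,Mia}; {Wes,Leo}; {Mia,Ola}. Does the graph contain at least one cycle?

The graph has 12 vertices, 9 edges, and 3 connected components.
A forest on 12 vertices with 3 components has exactly 9 edges, which matches — so no cycle.

No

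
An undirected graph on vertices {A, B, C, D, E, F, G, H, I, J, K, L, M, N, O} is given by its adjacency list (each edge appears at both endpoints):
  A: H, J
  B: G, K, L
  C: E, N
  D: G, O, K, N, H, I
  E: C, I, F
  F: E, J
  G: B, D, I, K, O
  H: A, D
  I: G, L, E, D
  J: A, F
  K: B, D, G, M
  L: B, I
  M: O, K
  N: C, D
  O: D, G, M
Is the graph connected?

A breadth-first search from A visits A, H, J, D, F, G, O, N, K, I, E, B, M, C, L — all 15 vertices — so the graph is connected.

Yes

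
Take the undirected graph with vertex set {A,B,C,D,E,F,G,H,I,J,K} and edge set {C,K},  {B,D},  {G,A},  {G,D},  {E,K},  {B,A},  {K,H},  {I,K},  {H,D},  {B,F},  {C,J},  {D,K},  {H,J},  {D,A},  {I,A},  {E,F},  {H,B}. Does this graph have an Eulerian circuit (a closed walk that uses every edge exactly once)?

No

Degrees: A:4, B:4, C:2, D:5, E:2, F:2, G:2, H:4, I:2, J:2, K:5
D, K have odd degree; an Eulerian circuit needs every degree to be even, so none exists.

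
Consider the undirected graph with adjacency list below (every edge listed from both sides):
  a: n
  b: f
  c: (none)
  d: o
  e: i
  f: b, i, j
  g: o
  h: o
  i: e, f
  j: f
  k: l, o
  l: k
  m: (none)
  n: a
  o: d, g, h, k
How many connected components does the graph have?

Component: {c}
Component: {m}
Component: {a, n}
Component: {b, e, f, i, j}
Component: {d, g, h, k, l, o}

5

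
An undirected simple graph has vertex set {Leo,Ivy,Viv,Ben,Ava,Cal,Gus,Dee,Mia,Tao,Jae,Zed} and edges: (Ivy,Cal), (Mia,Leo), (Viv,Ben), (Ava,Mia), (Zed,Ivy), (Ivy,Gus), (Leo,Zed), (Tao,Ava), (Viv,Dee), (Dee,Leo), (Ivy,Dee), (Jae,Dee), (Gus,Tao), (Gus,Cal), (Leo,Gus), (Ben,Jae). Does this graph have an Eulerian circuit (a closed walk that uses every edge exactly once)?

Yes

Degrees: Leo:4, Ivy:4, Viv:2, Ben:2, Ava:2, Cal:2, Gus:4, Dee:4, Mia:2, Tao:2, Jae:2, Zed:2
Every vertex has even degree and the edges form a single connected piece, so an Eulerian circuit exists.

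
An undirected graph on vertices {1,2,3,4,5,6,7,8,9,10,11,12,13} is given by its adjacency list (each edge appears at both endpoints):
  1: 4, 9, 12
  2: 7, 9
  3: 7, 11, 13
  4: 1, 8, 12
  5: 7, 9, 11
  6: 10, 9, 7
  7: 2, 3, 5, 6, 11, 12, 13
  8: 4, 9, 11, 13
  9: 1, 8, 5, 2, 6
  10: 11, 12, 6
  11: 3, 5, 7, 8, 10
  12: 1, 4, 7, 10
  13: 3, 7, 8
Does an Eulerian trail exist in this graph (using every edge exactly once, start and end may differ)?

Degrees: 1:3, 2:2, 3:3, 4:3, 5:3, 6:3, 7:7, 8:4, 9:5, 10:3, 11:5, 12:4, 13:3
Odd-degree vertices: 1, 3, 4, 5, 6, 7, 9, 10, 11, 13 (10 total).
An Eulerian trail requires 0 or 2 odd-degree vertices; here there are 10.

No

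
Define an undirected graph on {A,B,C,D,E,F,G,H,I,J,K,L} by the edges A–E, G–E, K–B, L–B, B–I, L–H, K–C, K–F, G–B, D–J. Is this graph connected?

Component: {D, J}
Component: {A, B, C, E, F, G, H, I, K, L}
No edge joins these 2 groups, so the graph is disconnected.

No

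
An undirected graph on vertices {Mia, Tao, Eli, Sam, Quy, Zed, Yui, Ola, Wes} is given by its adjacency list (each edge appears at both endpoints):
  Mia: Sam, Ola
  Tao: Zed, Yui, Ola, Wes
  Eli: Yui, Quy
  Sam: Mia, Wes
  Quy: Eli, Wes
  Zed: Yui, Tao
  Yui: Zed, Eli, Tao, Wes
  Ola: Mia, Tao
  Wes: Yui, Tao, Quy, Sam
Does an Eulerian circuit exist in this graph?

Degrees: Mia:2, Tao:4, Eli:2, Sam:2, Quy:2, Zed:2, Yui:4, Ola:2, Wes:4
Every vertex has even degree and the edges form a single connected piece, so an Eulerian circuit exists.

Yes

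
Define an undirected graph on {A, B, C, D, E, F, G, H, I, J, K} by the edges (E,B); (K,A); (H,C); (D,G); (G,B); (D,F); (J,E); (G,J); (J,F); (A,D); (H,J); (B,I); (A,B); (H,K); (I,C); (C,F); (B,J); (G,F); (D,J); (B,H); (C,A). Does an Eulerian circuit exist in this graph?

Degrees: A:4, B:6, C:4, D:4, E:2, F:4, G:4, H:4, I:2, J:6, K:2
All degrees are even and the non-isolated vertices are connected — an Eulerian circuit exists.

Yes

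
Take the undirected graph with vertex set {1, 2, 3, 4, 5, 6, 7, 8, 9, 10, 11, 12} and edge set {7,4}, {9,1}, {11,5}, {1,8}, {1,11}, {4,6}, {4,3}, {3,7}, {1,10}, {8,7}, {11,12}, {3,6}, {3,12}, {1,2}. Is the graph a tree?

No

|V| = 12, |E| = 14.
Connected but with 14 > 11 edges, so it has a cycle and is not a tree.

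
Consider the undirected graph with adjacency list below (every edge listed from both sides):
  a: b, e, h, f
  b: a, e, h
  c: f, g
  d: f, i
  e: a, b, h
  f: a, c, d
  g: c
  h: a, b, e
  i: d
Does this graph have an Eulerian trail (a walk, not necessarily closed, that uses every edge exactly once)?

No

Degrees: a:4, b:3, c:2, d:2, e:3, f:3, g:1, h:3, i:1
Odd-degree vertices: b, e, f, g, h, i (6 total).
With 6 odd-degree vertices (more than two), no single trail can use every edge.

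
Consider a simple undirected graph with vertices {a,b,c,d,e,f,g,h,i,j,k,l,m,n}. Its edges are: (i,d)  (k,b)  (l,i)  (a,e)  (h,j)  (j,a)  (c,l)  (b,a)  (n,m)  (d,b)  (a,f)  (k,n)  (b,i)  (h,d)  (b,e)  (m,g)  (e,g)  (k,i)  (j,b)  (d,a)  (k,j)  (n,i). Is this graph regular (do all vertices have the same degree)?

Degrees: a:5, b:6, c:1, d:4, e:3, f:1, g:2, h:2, i:5, j:4, k:4, l:2, m:2, n:3
Degrees are not all equal (e.g. deg(c)=1 but deg(b)=6); not regular.

No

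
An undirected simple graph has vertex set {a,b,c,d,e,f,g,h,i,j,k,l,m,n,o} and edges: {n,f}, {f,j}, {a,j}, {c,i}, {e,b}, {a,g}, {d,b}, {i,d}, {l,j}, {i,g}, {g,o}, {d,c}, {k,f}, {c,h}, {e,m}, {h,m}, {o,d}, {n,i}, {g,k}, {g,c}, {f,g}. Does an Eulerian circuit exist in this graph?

No

Degrees: a:2, b:2, c:4, d:4, e:2, f:4, g:6, h:2, i:4, j:3, k:2, l:1, m:2, n:2, o:2
Vertices with odd degree: j, l. An Eulerian circuit requires all degrees even.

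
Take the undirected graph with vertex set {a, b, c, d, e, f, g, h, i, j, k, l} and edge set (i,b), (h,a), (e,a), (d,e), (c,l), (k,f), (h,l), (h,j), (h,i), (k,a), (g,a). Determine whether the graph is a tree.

|V| = 12, |E| = 11.
Connected and |E| = |V| - 1, which characterizes a tree.

Yes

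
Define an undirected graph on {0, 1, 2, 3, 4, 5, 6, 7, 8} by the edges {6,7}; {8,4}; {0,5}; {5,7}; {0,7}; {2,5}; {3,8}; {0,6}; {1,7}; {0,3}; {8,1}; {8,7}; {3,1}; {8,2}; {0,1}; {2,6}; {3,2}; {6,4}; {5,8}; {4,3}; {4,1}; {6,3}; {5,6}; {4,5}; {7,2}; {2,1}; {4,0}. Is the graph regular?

Yes

Degrees: 0:6, 1:6, 2:6, 3:6, 4:6, 5:6, 6:6, 7:6, 8:6
Every vertex has degree 6, so the graph is 6-regular.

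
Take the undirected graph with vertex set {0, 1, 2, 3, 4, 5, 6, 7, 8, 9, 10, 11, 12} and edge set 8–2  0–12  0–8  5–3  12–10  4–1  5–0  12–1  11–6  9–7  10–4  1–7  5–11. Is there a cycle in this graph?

Yes

The graph has 13 vertices, 13 edges, and 1 connected component.
One cycle is 12-1-4-10-12.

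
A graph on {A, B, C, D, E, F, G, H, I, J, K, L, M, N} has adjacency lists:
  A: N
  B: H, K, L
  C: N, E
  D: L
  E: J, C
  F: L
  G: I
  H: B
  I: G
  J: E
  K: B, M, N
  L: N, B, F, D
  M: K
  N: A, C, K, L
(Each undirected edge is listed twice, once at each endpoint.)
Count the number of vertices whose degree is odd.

Degrees: A:1, B:3, C:2, D:1, E:2, F:1, G:1, H:1, I:1, J:1, K:3, L:4, M:1, N:4
Odd-degree vertices: A, B, D, F, G, H, I, J, K, M.

10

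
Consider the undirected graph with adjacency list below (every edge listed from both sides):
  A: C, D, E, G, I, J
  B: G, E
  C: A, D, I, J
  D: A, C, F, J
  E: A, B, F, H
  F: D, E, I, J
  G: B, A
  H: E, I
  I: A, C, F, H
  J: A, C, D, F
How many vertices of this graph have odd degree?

Degrees: A:6, B:2, C:4, D:4, E:4, F:4, G:2, H:2, I:4, J:4
Odd-degree vertices: none.

0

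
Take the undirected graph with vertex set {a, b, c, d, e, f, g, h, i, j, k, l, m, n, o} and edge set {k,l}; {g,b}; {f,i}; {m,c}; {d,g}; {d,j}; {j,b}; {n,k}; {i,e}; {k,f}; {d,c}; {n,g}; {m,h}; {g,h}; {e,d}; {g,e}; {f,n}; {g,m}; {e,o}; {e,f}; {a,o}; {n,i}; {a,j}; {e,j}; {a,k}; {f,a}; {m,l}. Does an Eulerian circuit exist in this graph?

Degrees: a:4, b:2, c:2, d:4, e:6, f:5, g:6, h:2, i:3, j:4, k:4, l:2, m:4, n:4, o:2
f, i have odd degree; an Eulerian circuit needs every degree to be even, so none exists.

No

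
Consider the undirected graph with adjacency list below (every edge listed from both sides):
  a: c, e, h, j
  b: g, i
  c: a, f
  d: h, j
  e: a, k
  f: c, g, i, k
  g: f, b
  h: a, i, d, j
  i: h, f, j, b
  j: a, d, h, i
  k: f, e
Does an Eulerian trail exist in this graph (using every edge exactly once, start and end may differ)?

Degrees: a:4, b:2, c:2, d:2, e:2, f:4, g:2, h:4, i:4, j:4, k:2
Odd-degree vertices: none (0 total).
With 0 odd-degree vertices and all edges in one connected piece, an Eulerian trail exists.

Yes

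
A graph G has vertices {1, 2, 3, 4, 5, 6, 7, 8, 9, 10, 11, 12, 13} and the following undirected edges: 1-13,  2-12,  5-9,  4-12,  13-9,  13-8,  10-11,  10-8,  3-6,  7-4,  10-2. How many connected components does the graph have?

2

Component: {3, 6}
Component: {1, 2, 4, 5, 7, 8, 9, 10, 11, 12, 13}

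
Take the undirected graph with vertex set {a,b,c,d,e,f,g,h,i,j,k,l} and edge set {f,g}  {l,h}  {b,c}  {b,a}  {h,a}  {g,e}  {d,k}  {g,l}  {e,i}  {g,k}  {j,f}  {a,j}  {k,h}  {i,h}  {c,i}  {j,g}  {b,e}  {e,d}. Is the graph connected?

Starting from a and exploring outward reaches every vertex (a, j, h, b, f, g, i, l, k, e, c, d); the graph is connected.

Yes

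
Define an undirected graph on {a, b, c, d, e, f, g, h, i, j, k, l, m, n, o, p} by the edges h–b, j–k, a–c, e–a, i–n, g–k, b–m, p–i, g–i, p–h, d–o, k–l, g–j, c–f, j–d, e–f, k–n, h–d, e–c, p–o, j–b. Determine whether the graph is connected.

Component: {a, c, e, f}
Component: {b, d, g, h, i, j, k, l, m, n, o, p}
No edge joins these 2 groups, so the graph is disconnected.

No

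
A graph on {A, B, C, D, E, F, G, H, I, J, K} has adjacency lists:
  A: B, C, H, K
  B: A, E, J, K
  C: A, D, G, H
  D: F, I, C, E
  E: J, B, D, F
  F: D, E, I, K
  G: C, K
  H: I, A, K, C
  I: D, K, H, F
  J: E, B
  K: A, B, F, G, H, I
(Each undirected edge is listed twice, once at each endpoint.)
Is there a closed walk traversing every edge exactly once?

Yes

Degrees: A:4, B:4, C:4, D:4, E:4, F:4, G:2, H:4, I:4, J:2, K:6
Every vertex has even degree and the edges form a single connected piece, so an Eulerian circuit exists.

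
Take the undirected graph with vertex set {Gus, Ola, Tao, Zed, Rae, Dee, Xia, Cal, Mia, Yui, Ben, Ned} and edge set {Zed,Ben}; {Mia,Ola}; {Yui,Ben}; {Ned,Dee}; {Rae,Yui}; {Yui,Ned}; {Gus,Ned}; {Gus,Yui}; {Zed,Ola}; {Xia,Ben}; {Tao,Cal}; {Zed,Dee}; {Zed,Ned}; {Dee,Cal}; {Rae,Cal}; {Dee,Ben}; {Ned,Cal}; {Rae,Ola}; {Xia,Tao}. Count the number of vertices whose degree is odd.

Degrees: Gus:2, Ola:3, Tao:2, Zed:4, Rae:3, Dee:4, Xia:2, Cal:4, Mia:1, Yui:4, Ben:4, Ned:5
Odd-degree vertices: Ola, Rae, Mia, Ned.

4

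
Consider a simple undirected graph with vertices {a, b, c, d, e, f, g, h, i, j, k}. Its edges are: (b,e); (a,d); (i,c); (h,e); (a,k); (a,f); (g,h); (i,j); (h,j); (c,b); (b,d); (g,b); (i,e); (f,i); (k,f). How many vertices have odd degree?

4

Degrees: a:3, b:4, c:2, d:2, e:3, f:3, g:2, h:3, i:4, j:2, k:2
Odd-degree vertices: a, e, f, h.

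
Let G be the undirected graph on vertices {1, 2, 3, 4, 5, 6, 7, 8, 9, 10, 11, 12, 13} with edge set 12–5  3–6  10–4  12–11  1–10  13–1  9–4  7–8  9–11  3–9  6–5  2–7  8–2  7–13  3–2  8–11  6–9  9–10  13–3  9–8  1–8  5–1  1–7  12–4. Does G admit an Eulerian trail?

No

Degrees: 1:5, 2:3, 3:4, 4:3, 5:3, 6:3, 7:4, 8:5, 9:6, 10:3, 11:3, 12:3, 13:3
Odd-degree vertices: 1, 2, 4, 5, 6, 8, 10, 11, 12, 13 (10 total).
With 10 odd-degree vertices (more than two), no single trail can use every edge.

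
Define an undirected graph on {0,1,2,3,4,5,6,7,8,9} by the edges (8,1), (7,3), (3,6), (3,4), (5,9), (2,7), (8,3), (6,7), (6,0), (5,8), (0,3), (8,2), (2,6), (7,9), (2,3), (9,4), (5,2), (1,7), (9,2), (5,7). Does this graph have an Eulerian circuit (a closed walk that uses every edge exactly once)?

Yes

Degrees: 0:2, 1:2, 2:6, 3:6, 4:2, 5:4, 6:4, 7:6, 8:4, 9:4
Every vertex has even degree and the edges form a single connected piece, so an Eulerian circuit exists.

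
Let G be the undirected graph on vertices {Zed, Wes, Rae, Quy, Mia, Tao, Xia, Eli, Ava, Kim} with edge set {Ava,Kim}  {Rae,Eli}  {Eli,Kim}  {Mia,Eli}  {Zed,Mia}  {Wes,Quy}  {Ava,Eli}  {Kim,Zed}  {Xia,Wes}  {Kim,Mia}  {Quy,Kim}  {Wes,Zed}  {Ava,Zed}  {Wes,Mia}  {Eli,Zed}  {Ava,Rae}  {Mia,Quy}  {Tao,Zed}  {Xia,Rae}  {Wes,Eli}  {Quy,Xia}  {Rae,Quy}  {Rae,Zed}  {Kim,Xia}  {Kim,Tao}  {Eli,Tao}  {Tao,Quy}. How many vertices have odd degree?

6

Degrees: Zed:7, Wes:5, Rae:5, Quy:6, Mia:5, Tao:4, Xia:4, Eli:7, Ava:4, Kim:7
Odd-degree vertices: Zed, Wes, Rae, Mia, Eli, Kim.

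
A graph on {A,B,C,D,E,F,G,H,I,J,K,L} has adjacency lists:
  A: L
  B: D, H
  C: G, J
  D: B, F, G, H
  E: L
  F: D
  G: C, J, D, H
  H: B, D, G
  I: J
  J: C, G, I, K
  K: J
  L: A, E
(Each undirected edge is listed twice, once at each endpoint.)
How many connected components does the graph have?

Component: {A, E, L}
Component: {B, C, D, F, G, H, I, J, K}

2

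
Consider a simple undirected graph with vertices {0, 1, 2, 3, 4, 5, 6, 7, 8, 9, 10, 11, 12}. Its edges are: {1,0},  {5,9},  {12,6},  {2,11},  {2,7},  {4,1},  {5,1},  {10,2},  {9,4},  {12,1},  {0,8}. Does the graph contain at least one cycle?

Yes

The graph has 13 vertices, 11 edges, and 3 connected components.
Since 11 > 13 - 3, a cycle must exist; for instance 1-4-9-5-1.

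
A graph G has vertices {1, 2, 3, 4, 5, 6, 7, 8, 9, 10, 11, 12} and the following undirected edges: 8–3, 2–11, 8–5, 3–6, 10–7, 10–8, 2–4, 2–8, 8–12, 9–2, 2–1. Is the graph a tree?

|V| = 12, |E| = 11.
It is connected with exactly 11 edges, hence acyclic — it is a tree.

Yes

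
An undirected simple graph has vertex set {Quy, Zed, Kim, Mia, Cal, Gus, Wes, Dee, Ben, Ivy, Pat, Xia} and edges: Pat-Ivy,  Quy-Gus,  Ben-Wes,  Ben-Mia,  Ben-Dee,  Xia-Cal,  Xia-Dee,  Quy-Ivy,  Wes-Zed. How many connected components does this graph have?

Component: {Kim}
Component: {Quy, Gus, Ivy, Pat}
Component: {Zed, Mia, Cal, Wes, Dee, Ben, Xia}

3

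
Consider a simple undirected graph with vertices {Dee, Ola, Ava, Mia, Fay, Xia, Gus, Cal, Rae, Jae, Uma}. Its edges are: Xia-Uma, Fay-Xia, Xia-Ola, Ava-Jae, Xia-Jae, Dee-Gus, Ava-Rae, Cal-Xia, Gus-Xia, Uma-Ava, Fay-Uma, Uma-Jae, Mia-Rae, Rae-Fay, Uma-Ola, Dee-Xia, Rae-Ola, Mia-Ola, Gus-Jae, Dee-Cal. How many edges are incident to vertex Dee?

Neighbors of Dee: Xia, Gus, Cal.

3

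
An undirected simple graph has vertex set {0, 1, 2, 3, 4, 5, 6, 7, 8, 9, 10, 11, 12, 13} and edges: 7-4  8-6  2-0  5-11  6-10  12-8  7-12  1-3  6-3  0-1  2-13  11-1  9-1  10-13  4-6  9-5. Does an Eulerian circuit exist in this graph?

Yes

Degrees: 0:2, 1:4, 2:2, 3:2, 4:2, 5:2, 6:4, 7:2, 8:2, 9:2, 10:2, 11:2, 12:2, 13:2
All degrees are even and the non-isolated vertices are connected — an Eulerian circuit exists.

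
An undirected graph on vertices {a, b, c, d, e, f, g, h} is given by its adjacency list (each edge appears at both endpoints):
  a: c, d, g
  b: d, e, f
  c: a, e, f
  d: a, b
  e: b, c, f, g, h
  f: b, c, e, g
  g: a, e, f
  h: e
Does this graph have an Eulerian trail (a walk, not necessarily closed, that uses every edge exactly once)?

No

Degrees: a:3, b:3, c:3, d:2, e:5, f:4, g:3, h:1
Odd-degree vertices: a, b, c, e, g, h (6 total).
With 6 odd-degree vertices (more than two), no single trail can use every edge.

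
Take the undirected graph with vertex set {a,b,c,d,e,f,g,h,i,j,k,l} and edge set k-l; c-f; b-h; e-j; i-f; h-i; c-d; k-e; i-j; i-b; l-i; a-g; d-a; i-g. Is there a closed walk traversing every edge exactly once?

Degrees: a:2, b:2, c:2, d:2, e:2, f:2, g:2, h:2, i:6, j:2, k:2, l:2
Every vertex has even degree and the edges form a single connected piece, so an Eulerian circuit exists.

Yes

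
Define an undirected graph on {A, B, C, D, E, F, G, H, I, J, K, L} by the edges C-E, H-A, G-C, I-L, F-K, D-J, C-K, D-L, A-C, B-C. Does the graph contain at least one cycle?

No

|V| = 12, |E| = 10, number of components = 2.
Since 10 = 12 - 2, the graph is a forest and contains no cycle.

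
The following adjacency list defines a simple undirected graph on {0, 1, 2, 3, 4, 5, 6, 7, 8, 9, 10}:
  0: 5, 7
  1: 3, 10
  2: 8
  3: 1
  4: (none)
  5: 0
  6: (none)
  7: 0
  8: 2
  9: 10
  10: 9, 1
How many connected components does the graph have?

5

Component: {4}
Component: {6}
Component: {2, 8}
Component: {0, 5, 7}
Component: {1, 3, 9, 10}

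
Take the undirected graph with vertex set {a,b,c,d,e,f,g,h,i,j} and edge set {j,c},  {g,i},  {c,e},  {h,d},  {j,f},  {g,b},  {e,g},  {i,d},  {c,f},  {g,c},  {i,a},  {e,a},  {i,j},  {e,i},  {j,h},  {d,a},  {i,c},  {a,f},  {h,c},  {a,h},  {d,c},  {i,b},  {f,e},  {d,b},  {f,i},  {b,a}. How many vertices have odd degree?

Degrees: a:6, b:4, c:7, d:5, e:5, f:5, g:4, h:4, i:8, j:4
Odd-degree vertices: c, d, e, f.

4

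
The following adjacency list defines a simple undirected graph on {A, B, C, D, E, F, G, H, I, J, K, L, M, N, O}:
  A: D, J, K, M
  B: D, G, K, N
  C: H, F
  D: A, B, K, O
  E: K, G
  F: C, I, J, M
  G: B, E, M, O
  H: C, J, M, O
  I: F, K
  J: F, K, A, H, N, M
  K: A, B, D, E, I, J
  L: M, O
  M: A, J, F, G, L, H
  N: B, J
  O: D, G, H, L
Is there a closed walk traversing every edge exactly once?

Degrees: A:4, B:4, C:2, D:4, E:2, F:4, G:4, H:4, I:2, J:6, K:6, L:2, M:6, N:2, O:4
Every vertex has even degree and the edges form a single connected piece, so an Eulerian circuit exists.

Yes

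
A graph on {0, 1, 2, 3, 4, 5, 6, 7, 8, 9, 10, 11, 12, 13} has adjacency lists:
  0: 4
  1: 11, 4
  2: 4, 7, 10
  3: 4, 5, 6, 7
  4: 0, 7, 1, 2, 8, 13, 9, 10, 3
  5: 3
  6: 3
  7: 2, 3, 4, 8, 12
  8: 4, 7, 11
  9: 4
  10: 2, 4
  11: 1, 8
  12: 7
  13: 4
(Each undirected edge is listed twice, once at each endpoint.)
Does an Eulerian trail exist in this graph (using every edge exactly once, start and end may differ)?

Degrees: 0:1, 1:2, 2:3, 3:4, 4:9, 5:1, 6:1, 7:5, 8:3, 9:1, 10:2, 11:2, 12:1, 13:1
Odd-degree vertices: 0, 2, 4, 5, 6, 7, 8, 9, 12, 13 (10 total).
With 10 odd-degree vertices (more than two), no single trail can use every edge.

No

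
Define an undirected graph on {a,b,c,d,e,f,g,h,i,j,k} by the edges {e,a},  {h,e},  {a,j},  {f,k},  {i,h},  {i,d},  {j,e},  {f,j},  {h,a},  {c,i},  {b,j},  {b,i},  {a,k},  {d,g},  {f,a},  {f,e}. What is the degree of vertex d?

2

Neighbors of d: g, i.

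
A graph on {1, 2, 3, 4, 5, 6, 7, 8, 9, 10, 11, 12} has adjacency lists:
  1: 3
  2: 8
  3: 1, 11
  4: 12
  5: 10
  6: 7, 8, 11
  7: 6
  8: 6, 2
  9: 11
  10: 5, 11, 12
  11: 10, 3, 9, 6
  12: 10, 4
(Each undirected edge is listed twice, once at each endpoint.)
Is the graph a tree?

Yes

|V| = 12, |E| = 11.
It is connected with exactly 11 edges, hence acyclic — it is a tree.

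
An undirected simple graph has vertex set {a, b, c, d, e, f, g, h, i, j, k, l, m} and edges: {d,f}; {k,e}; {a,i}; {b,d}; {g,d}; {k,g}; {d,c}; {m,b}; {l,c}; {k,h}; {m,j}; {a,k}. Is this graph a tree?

Yes

|V| = 13, |E| = 12.
Connected and |E| = |V| - 1, which characterizes a tree.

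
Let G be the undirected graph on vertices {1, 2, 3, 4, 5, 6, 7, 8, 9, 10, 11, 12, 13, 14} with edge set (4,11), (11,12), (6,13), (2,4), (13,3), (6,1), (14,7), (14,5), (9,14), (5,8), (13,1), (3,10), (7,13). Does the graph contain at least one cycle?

The graph has 14 vertices, 13 edges, and 2 connected components.
One cycle is 1-6-13-1.

Yes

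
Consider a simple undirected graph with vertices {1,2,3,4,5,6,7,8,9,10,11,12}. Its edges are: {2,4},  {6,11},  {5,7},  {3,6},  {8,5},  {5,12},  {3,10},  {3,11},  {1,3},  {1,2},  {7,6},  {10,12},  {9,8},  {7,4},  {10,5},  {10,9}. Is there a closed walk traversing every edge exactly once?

No

Degrees: 1:2, 2:2, 3:4, 4:2, 5:4, 6:3, 7:3, 8:2, 9:2, 10:4, 11:2, 12:2
6, 7 have odd degree; an Eulerian circuit needs every degree to be even, so none exists.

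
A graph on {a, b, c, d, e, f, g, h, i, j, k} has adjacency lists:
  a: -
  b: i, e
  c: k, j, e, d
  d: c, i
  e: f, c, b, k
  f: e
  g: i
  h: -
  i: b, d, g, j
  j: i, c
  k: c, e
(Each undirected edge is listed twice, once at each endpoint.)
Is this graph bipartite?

No

c-e-k-c is an odd cycle (length 3), and a bipartite graph can contain only even cycles.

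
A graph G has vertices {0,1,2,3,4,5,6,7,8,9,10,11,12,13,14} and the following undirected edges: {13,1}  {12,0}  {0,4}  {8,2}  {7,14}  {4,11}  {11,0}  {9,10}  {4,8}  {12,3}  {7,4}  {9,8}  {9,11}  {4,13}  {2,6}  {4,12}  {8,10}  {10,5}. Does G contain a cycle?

|V| = 15, |E| = 18, number of components = 1.
One cycle is 4-8-10-9-11-4.

Yes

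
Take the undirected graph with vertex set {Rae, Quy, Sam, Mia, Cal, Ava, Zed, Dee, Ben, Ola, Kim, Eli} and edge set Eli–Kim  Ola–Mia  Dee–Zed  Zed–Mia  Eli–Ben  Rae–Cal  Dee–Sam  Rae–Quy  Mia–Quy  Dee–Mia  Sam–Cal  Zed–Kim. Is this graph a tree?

The graph has 12 vertices and 12 edges.
It splits into 2 components, so it cannot be a tree.

No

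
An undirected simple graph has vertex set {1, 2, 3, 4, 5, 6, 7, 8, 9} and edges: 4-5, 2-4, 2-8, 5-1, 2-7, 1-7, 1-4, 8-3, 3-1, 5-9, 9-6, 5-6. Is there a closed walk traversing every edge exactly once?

Degrees: 1:4, 2:3, 3:2, 4:3, 5:4, 6:2, 7:2, 8:2, 9:2
Vertices with odd degree: 2, 4. An Eulerian circuit requires all degrees even.

No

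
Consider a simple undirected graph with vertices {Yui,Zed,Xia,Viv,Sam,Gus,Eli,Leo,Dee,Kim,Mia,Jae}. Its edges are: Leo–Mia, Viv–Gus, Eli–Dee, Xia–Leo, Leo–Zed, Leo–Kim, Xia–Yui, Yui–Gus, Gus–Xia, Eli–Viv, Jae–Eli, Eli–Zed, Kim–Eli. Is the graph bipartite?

No

Gus-Yui-Xia-Gus is an odd cycle (length 3), and a bipartite graph can contain only even cycles.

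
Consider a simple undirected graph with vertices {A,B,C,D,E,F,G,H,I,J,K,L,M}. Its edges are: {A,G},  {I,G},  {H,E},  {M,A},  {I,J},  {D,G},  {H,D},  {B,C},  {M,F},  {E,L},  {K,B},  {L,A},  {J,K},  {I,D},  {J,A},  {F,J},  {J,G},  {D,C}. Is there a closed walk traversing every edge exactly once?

Degrees: A:4, B:2, C:2, D:4, E:2, F:2, G:4, H:2, I:3, J:5, K:2, L:2, M:2
Vertices with odd degree: I, J. An Eulerian circuit requires all degrees even.

No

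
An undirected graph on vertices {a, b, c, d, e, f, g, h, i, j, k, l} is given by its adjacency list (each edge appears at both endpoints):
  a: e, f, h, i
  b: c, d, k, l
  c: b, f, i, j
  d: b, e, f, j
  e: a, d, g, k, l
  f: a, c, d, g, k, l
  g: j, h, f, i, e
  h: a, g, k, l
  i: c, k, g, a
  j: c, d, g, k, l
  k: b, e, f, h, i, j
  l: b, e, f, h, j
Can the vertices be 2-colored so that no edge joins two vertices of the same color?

Yes

Partition the vertices as {b, e, f, h, i, j} vs {a, c, d, g, k, l}. Each listed edge has one endpoint in each part, so the graph is bipartite.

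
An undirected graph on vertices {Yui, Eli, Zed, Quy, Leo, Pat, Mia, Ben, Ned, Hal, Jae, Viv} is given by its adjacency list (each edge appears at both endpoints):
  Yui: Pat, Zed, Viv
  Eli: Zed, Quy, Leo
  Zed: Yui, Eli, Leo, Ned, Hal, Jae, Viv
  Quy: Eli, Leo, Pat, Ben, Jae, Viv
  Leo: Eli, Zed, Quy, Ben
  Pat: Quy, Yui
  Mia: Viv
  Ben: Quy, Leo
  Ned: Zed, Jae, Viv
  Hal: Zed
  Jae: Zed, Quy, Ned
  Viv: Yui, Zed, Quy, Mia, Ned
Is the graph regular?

No

Degrees: Yui:3, Eli:3, Zed:7, Quy:6, Leo:4, Pat:2, Mia:1, Ben:2, Ned:3, Hal:1, Jae:3, Viv:5
Degrees are not all equal (e.g. deg(Mia)=1 but deg(Zed)=7); not regular.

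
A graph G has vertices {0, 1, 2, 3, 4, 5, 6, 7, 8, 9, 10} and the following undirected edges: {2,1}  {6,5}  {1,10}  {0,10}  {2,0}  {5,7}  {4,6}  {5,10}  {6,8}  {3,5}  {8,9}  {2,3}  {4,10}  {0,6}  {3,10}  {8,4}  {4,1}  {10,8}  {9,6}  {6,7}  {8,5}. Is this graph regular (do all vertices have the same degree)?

Degrees: 0:3, 1:3, 2:3, 3:3, 4:4, 5:5, 6:6, 7:2, 8:5, 9:2, 10:6
Vertex 7 has degree 2 while 6 has degree 6, so the graph is not regular.

No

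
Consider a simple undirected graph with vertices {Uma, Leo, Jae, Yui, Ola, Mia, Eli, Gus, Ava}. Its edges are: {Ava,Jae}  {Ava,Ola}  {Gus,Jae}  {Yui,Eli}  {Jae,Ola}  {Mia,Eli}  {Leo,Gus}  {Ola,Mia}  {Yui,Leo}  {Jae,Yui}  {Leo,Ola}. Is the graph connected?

No

Component: {Uma}
Component: {Leo, Jae, Yui, Ola, Mia, Eli, Gus, Ava}
There are 2 separate components, so the graph is not connected.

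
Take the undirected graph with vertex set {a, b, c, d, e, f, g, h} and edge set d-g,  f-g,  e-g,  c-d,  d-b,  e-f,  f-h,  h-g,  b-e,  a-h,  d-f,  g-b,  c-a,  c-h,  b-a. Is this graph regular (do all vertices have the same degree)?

No

Degrees: a:3, b:4, c:3, d:4, e:3, f:4, g:5, h:4
Degrees are not all equal (e.g. deg(a)=3 but deg(g)=5); not regular.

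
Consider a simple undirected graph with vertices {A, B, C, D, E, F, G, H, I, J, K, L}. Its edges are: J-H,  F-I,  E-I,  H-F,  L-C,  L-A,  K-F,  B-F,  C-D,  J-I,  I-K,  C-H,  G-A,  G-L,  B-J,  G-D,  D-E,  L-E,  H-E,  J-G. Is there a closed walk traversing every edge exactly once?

No

Degrees: A:2, B:2, C:3, D:3, E:4, F:4, G:4, H:4, I:4, J:4, K:2, L:4
Vertices with odd degree: C, D. An Eulerian circuit requires all degrees even.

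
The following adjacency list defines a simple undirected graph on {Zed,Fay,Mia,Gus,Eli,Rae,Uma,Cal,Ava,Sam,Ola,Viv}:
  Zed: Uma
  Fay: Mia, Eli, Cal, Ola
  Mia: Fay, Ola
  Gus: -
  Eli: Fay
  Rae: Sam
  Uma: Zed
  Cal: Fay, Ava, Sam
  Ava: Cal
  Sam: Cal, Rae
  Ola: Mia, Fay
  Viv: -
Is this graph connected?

No

Component: {Gus}
Component: {Viv}
Component: {Zed, Uma}
Component: {Fay, Mia, Eli, Rae, Cal, Ava, Sam, Ola}
There are 4 separate components, so the graph is not connected.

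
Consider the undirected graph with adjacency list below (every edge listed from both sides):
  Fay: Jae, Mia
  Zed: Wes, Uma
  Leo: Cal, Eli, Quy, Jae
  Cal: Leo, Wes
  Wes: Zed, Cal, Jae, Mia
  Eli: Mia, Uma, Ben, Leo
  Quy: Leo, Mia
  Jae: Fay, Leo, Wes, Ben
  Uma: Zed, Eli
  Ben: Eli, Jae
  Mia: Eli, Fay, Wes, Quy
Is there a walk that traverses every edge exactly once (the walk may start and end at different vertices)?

Yes

Degrees: Fay:2, Zed:2, Leo:4, Cal:2, Wes:4, Eli:4, Quy:2, Jae:4, Uma:2, Ben:2, Mia:4
Odd-degree vertices: none (0 total).
With 0 odd-degree vertices and all edges in one connected piece, an Eulerian trail exists.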